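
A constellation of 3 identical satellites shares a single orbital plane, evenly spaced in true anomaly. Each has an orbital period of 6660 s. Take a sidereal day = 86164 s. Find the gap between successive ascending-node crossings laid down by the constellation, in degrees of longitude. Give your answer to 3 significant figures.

9.28°

Single-satellite node shift = (6660.0/86164) × 360° = 27.83°.
With 3 satellites evenly phased, successive equator crossings are 27.83/3 = 9.275° apart.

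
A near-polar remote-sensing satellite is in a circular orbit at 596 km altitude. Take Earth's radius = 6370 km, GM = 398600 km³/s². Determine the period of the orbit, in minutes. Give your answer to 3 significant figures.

Semi-major axis a = 6370 + 596 = 6966 km. Period T = 2π√(a³/μ) = 2π√(6966³/398600) = 5786.1 s = 96.44 min.

96.4 min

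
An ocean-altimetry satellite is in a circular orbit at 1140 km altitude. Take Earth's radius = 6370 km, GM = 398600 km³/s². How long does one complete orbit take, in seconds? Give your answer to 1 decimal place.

6477.0 seconds

Semi-major axis a = 6370 + 1140 = 7510 km. Period T = 2π√(a³/μ) = 2π√(7510³/398600) = 6477.0 s = 107.95 min.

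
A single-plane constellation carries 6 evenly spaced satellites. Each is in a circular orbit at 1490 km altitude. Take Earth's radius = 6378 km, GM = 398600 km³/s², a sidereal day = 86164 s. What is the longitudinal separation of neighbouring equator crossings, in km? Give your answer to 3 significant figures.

Semi-major axis a = 6378 + 1490 = 7868 km. Period T = 2π√(a³/μ) = 2π√(7868³/398600) = 6945.6 s = 115.76 min.
Single-satellite node shift = (6945.6/86164) × 360° = 29.02°.
With 6 satellites evenly phased, successive equator crossings are 29.02/6 = 4.837° apart.
That is 4.837 × 111.3 = 538 km at the equator.

538 km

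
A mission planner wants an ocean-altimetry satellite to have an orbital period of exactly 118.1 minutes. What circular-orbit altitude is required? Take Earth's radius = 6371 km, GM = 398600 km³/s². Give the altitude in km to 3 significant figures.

T = 118.1 min = 7086.0 s.
From T = 2π√(a³/μ): a = (μ T²/4π²)^(1/3) = (398600 × 7086.0² / 4π²)^(1/3) = 7974 km.
Altitude h = a − R = 7974 − 6371 = 1603 km.

1600 km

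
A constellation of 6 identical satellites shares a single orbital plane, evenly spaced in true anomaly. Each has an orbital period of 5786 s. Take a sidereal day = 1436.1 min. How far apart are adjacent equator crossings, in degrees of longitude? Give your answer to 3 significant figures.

Single-satellite node shift = (5786.0/86166) × 360° = 24.17°.
With 6 satellites evenly phased, successive equator crossings are 24.17/6 = 4.029° apart.

4.03°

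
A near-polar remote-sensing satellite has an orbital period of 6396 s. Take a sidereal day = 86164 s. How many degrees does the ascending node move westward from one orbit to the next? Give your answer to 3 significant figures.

During one orbit Earth rotates (6396.0 / 86164) × 360° = 26.72°.

26.7°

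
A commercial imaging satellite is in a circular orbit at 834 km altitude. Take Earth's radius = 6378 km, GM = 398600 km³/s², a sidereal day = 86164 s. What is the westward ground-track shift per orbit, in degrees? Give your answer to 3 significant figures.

25.5°

Semi-major axis a = 6378 + 834 = 7212 km. Period T = 2π√(a³/μ) = 2π√(7212³/398600) = 6095.3 s = 101.59 min.
During one orbit Earth rotates (6095.3 / 86164) × 360° = 25.47°.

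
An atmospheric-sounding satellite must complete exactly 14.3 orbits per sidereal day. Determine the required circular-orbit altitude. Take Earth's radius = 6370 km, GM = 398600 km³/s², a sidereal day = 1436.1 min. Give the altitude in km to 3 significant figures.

Required period T = 86166 / 14.3 = 6025.6 s.
From T = 2π√(a³/μ): a = (μ T²/4π²)^(1/3) = (398600 × 6025.6² / 4π²)^(1/3) = 7157 km.
Altitude h = a − R = 7157 − 6370 = 787 km.

787 km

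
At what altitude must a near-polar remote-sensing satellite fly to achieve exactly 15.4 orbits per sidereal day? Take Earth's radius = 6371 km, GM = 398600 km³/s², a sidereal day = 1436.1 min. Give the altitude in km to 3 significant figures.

Required period T = 86166 / 15.4 = 5595.2 s.
From T = 2π√(a³/μ): a = (μ T²/4π²)^(1/3) = (398600 × 5595.2² / 4π²)^(1/3) = 6812 km.
Altitude h = a − R = 6812 − 6371 = 441 km.

441 km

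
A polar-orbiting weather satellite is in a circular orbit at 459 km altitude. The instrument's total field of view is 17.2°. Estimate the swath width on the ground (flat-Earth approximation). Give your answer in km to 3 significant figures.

Half-angle = 17.2°/2 = 8.6°.
Swath width ≈ 2h·tan(θ/2) = 2 × 459 × tan(8.6°) = 138.8 km.

139 km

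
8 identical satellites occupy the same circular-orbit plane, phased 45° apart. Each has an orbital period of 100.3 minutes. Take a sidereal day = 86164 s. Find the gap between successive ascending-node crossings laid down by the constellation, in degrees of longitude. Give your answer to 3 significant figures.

3.14°

T = 100.3 min = 6018.0 s.
Single-satellite node shift = (6018.0/86164) × 360° = 25.14°.
With 8 satellites evenly phased, successive equator crossings are 25.14/8 = 3.143° apart.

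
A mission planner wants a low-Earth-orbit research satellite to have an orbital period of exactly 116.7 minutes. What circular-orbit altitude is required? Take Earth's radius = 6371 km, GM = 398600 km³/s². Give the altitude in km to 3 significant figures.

1540 km

T = 116.7 min = 7002.0 s.
From T = 2π√(a³/μ): a = (μ T²/4π²)^(1/3) = (398600 × 7002.0² / 4π²)^(1/3) = 7911 km.
Altitude h = a − R = 7911 − 6371 = 1540 km.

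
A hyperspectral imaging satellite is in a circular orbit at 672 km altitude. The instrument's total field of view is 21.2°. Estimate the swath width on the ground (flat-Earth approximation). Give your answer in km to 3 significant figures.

252 km

Half-angle = 21.2°/2 = 10.6°.
Swath width ≈ 2h·tan(θ/2) = 2 × 672 × tan(10.6°) = 251.5 km.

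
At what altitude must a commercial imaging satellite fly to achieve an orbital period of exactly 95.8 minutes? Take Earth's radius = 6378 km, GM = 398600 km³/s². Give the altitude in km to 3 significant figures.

557 km

T = 95.8 min = 5748.0 s.
From T = 2π√(a³/μ): a = (μ T²/4π²)^(1/3) = (398600 × 5748.0² / 4π²)^(1/3) = 6935 km.
Altitude h = a − R = 6935 − 6378 = 557 km.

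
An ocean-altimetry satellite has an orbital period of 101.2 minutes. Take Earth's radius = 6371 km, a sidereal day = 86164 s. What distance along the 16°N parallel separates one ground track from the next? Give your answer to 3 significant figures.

2710 km

T = 101.2 min = 6072.0 s.
Node shift per orbit = (6072.0/86164) × 360° = 25.37°.
Equatorial spacing = 25.37 × 111.2 km/° = 2821 km.
At 16° latitude, spacing = 2821 × cos(16°) = 2712 km.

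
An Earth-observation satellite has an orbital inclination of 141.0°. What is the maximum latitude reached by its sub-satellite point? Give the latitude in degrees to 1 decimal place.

39.0°

Retrograde orbit: the ground track reaches ±(180° − i) = ±(180 − 141.0) = ±39.0°.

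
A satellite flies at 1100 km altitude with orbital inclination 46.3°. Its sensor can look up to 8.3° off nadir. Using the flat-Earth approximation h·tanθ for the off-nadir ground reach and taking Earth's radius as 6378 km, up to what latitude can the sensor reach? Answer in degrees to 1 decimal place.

47.7°

For a prograde orbit the ground track reaches latitude ±i = ±46.3°.
Sensor half-swath on the ground ≈ 1100·tan(8.3°) = 160 km = 1.44° of latitude.
Maximum observable latitude ≈ 46.3 + 1.44 = 47.7°.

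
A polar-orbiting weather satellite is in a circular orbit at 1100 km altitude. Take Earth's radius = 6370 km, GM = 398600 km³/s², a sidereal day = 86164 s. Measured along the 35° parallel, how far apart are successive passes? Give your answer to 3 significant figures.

2440 km

Semi-major axis a = 6370 + 1100 = 7470 km. Period T = 2π√(a³/μ) = 2π√(7470³/398600) = 6425.3 s = 107.09 min.
Node shift per orbit = (6425.3/86164) × 360° = 26.85°.
Equatorial spacing = 26.85 × 111.2 km/° = 2985 km.
At 35° latitude, spacing = 2985 × cos(35°) = 2445 km.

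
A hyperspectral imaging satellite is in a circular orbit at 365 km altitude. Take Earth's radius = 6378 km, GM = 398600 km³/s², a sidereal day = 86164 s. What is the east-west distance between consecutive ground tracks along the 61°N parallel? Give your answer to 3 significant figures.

Semi-major axis a = 6378 + 365 = 6743 km. Period T = 2π√(a³/μ) = 2π√(6743³/398600) = 5510.5 s = 91.84 min.
Node shift per orbit = (5510.5/86164) × 360° = 23.02°.
Equatorial spacing = 23.02 × 111.3 km/° = 2563 km.
At 61° latitude, spacing = 2563 × cos(61°) = 1243 km.

1240 km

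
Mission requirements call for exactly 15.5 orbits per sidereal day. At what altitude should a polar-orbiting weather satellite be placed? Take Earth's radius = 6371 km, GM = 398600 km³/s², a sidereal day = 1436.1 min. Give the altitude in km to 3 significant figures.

412 km

Required period T = 86166 / 15.5 = 5559.1 s.
From T = 2π√(a³/μ): a = (μ T²/4π²)^(1/3) = (398600 × 5559.1² / 4π²)^(1/3) = 6783 km.
Altitude h = a − R = 6783 − 6371 = 412 km.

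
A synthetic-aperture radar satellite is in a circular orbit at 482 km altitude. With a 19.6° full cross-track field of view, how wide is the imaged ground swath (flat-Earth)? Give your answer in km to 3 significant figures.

167 km

Half-angle = 19.6°/2 = 9.8°.
Swath width ≈ 2h·tan(θ/2) = 2 × 482 × tan(9.8°) = 166.5 km.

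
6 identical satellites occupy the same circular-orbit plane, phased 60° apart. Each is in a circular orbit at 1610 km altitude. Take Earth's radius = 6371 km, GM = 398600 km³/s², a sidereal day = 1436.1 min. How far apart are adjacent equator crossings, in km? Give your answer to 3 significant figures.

Semi-major axis a = 6371 + 1610 = 7981 km. Period T = 2π√(a³/μ) = 2π√(7981³/398600) = 7095.7 s = 118.26 min.
Single-satellite node shift = (7095.7/86166) × 360° = 29.65°.
With 6 satellites evenly phased, successive equator crossings are 29.65/6 = 4.941° apart.
That is 4.941 × 111.2 = 549 km at the equator.

549 km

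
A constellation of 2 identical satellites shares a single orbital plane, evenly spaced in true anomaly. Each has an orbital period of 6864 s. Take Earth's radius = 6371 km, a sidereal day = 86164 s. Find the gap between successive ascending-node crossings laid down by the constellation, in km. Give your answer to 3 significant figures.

Single-satellite node shift = (6864.0/86164) × 360° = 28.68°.
With 2 satellites evenly phased, successive equator crossings are 28.68/2 = 14.339° apart.
That is 14.339 × 111.2 = 1594 km at the equator.

1590 km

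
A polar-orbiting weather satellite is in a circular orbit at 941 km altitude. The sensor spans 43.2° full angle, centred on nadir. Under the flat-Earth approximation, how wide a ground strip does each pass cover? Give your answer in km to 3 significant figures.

745 km

Half-angle = 43.2°/2 = 21.6°.
Swath width ≈ 2h·tan(θ/2) = 2 × 941 × tan(21.6°) = 745.1 km.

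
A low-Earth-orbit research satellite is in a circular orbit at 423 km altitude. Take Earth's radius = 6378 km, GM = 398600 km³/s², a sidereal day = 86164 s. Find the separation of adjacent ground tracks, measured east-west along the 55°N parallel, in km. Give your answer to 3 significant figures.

1490 km

Semi-major axis a = 6378 + 423 = 6801 km. Period T = 2π√(a³/μ) = 2π√(6801³/398600) = 5581.8 s = 93.03 min.
Node shift per orbit = (5581.8/86164) × 360° = 23.32°.
Equatorial spacing = 23.32 × 111.3 km/° = 2596 km.
At 55° latitude, spacing = 2596 × cos(55°) = 1489 km.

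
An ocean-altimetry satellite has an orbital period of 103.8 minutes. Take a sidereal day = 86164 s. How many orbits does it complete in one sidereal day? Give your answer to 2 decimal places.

13.83

T = 103.8 min = 6228.0 s.
Orbits per sidereal day = 86164 / 6228.0 = 13.835.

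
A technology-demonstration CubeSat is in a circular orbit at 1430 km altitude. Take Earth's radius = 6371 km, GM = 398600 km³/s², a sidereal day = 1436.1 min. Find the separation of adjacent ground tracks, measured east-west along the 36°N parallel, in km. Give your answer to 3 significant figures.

Semi-major axis a = 6371 + 1430 = 7801 km. Period T = 2π√(a³/μ) = 2π√(7801³/398600) = 6857.0 s = 114.28 min.
Node shift per orbit = (6857.0/86166) × 360° = 28.65°.
Equatorial spacing = 28.65 × 111.2 km/° = 3186 km.
At 36° latitude, spacing = 3186 × cos(36°) = 2577 km.

2580 km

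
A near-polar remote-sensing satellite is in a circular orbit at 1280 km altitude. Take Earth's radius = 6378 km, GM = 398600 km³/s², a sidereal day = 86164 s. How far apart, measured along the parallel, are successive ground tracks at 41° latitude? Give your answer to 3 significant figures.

2340 km

Semi-major axis a = 6378 + 1280 = 7658 km. Period T = 2π√(a³/μ) = 2π√(7658³/398600) = 6669.4 s = 111.16 min.
Node shift per orbit = (6669.4/86164) × 360° = 27.87°.
Equatorial spacing = 27.87 × 111.3 km/° = 3102 km.
At 41° latitude, spacing = 3102 × cos(41°) = 2341 km.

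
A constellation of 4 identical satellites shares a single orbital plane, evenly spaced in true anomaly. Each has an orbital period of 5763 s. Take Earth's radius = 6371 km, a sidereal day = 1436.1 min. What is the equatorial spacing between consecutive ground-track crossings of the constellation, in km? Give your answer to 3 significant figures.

Single-satellite node shift = (5763.0/86166) × 360° = 24.08°.
With 4 satellites evenly phased, successive equator crossings are 24.08/4 = 6.019° apart.
That is 6.019 × 111.2 = 669 km at the equator.

669 km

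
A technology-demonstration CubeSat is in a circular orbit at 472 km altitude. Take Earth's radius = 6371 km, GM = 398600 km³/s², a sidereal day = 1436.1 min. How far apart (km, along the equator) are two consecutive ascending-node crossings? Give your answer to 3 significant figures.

Semi-major axis a = 6371 + 472 = 6843 km. Period T = 2π√(a³/μ) = 2π√(6843³/398600) = 5633.5 s = 93.89 min.
During one orbit Earth rotates (5633.5 / 86166) × 360° = 23.54°.
At the equator that is 23.54° × (2π·6371/360) km/° = 23.54 × 111.2 = 2617 km.

2620 km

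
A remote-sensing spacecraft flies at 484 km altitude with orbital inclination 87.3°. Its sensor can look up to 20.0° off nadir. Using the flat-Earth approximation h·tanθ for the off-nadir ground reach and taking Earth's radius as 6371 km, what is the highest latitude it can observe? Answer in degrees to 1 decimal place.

88.9°

For a prograde orbit the ground track reaches latitude ±i = ±87.3°.
Sensor half-swath on the ground ≈ 484·tan(20.0°) = 176 km = 1.58° of latitude.
Maximum observable latitude ≈ 87.3 + 1.58 = 88.9°.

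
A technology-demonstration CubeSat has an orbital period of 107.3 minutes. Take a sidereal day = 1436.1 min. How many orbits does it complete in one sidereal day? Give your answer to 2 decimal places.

T = 107.3 min = 6438.0 s.
Orbits per sidereal day = 86166 / 6438.0 = 13.384.

13.38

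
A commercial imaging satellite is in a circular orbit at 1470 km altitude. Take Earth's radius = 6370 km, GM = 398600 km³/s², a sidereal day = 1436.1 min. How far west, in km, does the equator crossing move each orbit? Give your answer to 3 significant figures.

Semi-major axis a = 6370 + 1470 = 7840 km. Period T = 2π√(a³/μ) = 2π√(7840³/398600) = 6908.5 s = 115.14 min.
During one orbit Earth rotates (6908.5 / 86166) × 360° = 28.86°.
At the equator that is 28.86° × (2π·6370/360) km/° = 28.86 × 111.2 = 3209 km.

3210 km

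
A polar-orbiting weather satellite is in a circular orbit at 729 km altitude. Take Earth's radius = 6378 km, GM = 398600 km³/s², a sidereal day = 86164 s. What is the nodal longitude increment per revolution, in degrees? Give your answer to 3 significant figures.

24.9°

Semi-major axis a = 6378 + 729 = 7107 km. Period T = 2π√(a³/μ) = 2π√(7107³/398600) = 5962.7 s = 99.38 min.
During one orbit Earth rotates (5962.7 / 86164) × 360° = 24.91°.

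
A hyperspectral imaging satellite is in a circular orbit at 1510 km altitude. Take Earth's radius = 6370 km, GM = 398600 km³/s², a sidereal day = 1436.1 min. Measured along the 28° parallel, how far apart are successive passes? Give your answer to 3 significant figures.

2860 km

Semi-major axis a = 6370 + 1510 = 7880 km. Period T = 2π√(a³/μ) = 2π√(7880³/398600) = 6961.5 s = 116.02 min.
Node shift per orbit = (6961.5/86166) × 360° = 29.08°.
Equatorial spacing = 29.08 × 111.2 km/° = 3234 km.
At 28° latitude, spacing = 3234 × cos(28°) = 2855 km.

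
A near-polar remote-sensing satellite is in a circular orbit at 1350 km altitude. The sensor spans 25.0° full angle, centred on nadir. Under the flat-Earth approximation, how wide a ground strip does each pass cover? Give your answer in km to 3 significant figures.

599 km

Half-angle = 25.0°/2 = 12.5°.
Swath width ≈ 2h·tan(θ/2) = 2 × 1350 × tan(12.5°) = 598.6 km.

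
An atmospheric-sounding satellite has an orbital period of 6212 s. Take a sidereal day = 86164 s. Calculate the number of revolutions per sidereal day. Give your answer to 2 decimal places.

13.87

Orbits per sidereal day = 86164 / 6212.0 = 13.871.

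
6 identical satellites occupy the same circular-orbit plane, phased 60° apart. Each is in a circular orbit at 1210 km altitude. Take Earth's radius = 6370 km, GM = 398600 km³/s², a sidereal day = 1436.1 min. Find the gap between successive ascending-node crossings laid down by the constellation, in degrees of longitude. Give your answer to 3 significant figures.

4.57°

Semi-major axis a = 6370 + 1210 = 7580 km. Period T = 2π√(a³/μ) = 2π√(7580³/398600) = 6567.7 s = 109.46 min.
Single-satellite node shift = (6567.7/86166) × 360° = 27.44°.
With 6 satellites evenly phased, successive equator crossings are 27.44/6 = 4.573° apart.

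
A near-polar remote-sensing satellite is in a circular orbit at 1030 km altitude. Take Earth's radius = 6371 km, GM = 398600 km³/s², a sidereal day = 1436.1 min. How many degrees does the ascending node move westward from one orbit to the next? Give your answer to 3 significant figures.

26.5°

Semi-major axis a = 6371 + 1030 = 7401 km. Period T = 2π√(a³/μ) = 2π√(7401³/398600) = 6336.5 s = 105.61 min.
During one orbit Earth rotates (6336.5 / 86166) × 360° = 26.47°.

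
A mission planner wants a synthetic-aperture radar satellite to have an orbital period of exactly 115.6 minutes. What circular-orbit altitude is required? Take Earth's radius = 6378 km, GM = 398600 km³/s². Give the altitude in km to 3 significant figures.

T = 115.6 min = 6936.0 s.
From T = 2π√(a³/μ): a = (μ T²/4π²)^(1/3) = (398600 × 6936.0² / 4π²)^(1/3) = 7861 km.
Altitude h = a − R = 7861 − 6378 = 1483 km.

1480 km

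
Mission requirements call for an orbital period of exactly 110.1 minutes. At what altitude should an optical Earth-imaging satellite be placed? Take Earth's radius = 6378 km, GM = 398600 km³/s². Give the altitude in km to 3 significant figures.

T = 110.1 min = 6606.0 s.
From T = 2π√(a³/μ): a = (μ T²/4π²)^(1/3) = (398600 × 6606.0² / 4π²)^(1/3) = 7609 km.
Altitude h = a − R = 7609 − 6378 = 1231 km.

1230 km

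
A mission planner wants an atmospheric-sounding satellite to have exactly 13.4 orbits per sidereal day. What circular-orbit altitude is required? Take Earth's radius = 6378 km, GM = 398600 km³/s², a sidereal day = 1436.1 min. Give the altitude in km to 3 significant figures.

1100 km

Required period T = 86166 / 13.4 = 6430.3 s.
From T = 2π√(a³/μ): a = (μ T²/4π²)^(1/3) = (398600 × 6430.3² / 4π²)^(1/3) = 7474 km.
Altitude h = a − R = 7474 − 6378 = 1096 km.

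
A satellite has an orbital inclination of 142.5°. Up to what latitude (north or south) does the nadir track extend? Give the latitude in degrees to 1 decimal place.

37.5°

Retrograde orbit: the ground track reaches ±(180° − i) = ±(180 − 142.5) = ±37.5°.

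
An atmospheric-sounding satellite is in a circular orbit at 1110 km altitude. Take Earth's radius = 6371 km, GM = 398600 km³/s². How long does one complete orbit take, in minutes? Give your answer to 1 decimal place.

107.3 min

Semi-major axis a = 6371 + 1110 = 7481 km. Period T = 2π√(a³/μ) = 2π√(7481³/398600) = 6439.5 s = 107.32 min.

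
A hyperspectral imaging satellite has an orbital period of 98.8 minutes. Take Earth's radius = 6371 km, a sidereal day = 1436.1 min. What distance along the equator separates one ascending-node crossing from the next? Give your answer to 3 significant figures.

T = 98.8 min = 5928.0 s.
During one orbit Earth rotates (5928.0 / 86166) × 360° = 24.77°.
At the equator that is 24.77° × (2π·6371/360) km/° = 24.77 × 111.2 = 2754 km.

2750 km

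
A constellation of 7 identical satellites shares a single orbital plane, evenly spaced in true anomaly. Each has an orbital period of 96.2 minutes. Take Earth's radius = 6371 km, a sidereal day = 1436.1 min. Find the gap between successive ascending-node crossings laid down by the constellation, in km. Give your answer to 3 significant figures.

383 km

T = 96.2 min = 5772.0 s.
Single-satellite node shift = (5772.0/86166) × 360° = 24.12°.
With 7 satellites evenly phased, successive equator crossings are 24.12/7 = 3.445° apart.
That is 3.445 × 111.2 = 383 km at the equator.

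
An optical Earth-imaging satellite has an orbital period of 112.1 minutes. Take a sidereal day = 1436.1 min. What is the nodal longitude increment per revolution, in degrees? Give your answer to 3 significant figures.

28.1°

T = 112.1 min = 6726.0 s.
During one orbit Earth rotates (6726.0 / 86166) × 360° = 28.10°.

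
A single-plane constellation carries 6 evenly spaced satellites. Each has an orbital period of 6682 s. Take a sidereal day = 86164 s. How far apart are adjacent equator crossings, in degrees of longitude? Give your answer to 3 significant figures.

Single-satellite node shift = (6682.0/86164) × 360° = 27.92°.
With 6 satellites evenly phased, successive equator crossings are 27.92/6 = 4.653° apart.

4.65°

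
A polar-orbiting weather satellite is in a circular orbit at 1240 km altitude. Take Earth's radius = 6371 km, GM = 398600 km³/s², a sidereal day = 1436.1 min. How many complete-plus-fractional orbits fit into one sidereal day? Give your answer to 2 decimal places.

Semi-major axis a = 6371 + 1240 = 7611 km. Period T = 2π√(a³/μ) = 2π√(7611³/398600) = 6608.1 s = 110.13 min.
Orbits per sidereal day = 86166 / 6608.1 = 13.040.

13.04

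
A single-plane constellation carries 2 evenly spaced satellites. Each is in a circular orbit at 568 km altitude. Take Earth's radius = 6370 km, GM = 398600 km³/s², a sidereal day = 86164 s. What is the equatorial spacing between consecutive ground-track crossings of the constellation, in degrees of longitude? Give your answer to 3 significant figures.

12.0°

Semi-major axis a = 6370 + 568 = 6938 km. Period T = 2π√(a³/μ) = 2π√(6938³/398600) = 5751.3 s = 95.85 min.
Single-satellite node shift = (5751.3/86164) × 360° = 24.03°.
With 2 satellites evenly phased, successive equator crossings are 24.03/2 = 12.015° apart.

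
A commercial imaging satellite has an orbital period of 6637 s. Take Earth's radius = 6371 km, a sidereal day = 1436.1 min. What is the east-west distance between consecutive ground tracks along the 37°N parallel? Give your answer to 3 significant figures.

2460 km

Node shift per orbit = (6637.0/86166) × 360° = 27.73°.
Equatorial spacing = 27.73 × 111.2 km/° = 3083 km.
At 37° latitude, spacing = 3083 × cos(37°) = 2462 km.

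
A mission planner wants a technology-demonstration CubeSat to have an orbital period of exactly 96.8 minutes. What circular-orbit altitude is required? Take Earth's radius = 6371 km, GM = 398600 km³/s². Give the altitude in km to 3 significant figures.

613 km

T = 96.8 min = 5808.0 s.
From T = 2π√(a³/μ): a = (μ T²/4π²)^(1/3) = (398600 × 5808.0² / 4π²)^(1/3) = 6984 km.
Altitude h = a − R = 6984 − 6371 = 613 km.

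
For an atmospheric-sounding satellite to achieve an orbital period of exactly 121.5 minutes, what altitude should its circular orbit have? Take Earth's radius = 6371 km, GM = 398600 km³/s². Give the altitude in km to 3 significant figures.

1760 km

T = 121.5 min = 7290.0 s.
From T = 2π√(a³/μ): a = (μ T²/4π²)^(1/3) = (398600 × 7290.0² / 4π²)^(1/3) = 8126 km.
Altitude h = a − R = 8126 − 6371 = 1755 km.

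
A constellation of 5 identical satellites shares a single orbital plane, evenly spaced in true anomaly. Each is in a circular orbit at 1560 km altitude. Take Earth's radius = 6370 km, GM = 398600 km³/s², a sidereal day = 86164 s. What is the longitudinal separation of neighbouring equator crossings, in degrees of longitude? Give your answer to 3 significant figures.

5.87°

Semi-major axis a = 6370 + 1560 = 7930 km. Period T = 2π√(a³/μ) = 2π√(7930³/398600) = 7027.8 s = 117.13 min.
Single-satellite node shift = (7027.8/86164) × 360° = 29.36°.
With 5 satellites evenly phased, successive equator crossings are 29.36/5 = 5.873° apart.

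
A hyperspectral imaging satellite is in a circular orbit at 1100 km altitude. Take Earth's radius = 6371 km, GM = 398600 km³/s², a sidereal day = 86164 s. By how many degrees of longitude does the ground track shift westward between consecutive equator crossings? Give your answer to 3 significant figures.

26.9°

Semi-major axis a = 6371 + 1100 = 7471 km. Period T = 2π√(a³/μ) = 2π√(7471³/398600) = 6426.6 s = 107.11 min.
During one orbit Earth rotates (6426.6 / 86164) × 360° = 26.85°.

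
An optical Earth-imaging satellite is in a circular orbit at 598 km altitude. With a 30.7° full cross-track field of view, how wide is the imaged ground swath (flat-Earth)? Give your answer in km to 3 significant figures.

328 km

Half-angle = 30.7°/2 = 15.35°.
Swath width ≈ 2h·tan(θ/2) = 2 × 598 × tan(15.35°) = 328.3 km.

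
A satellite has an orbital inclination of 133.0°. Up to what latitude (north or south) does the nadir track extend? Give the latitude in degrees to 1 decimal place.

Retrograde orbit: the ground track reaches ±(180° − i) = ±(180 − 133.0) = ±47.0°.

47.0°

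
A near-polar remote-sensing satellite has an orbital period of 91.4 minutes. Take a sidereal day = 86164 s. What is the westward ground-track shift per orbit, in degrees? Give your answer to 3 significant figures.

22.9°

T = 91.4 min = 5484.0 s.
During one orbit Earth rotates (5484.0 / 86164) × 360° = 22.91°.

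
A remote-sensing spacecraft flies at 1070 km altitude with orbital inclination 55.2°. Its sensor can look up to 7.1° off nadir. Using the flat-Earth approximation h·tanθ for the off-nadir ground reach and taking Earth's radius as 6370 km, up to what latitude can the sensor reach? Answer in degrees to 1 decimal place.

56.4°

For a prograde orbit the ground track reaches latitude ±i = ±55.2°.
Sensor half-swath on the ground ≈ 1070·tan(7.1°) = 133 km = 1.20° of latitude.
Maximum observable latitude ≈ 55.2 + 1.20 = 56.4°.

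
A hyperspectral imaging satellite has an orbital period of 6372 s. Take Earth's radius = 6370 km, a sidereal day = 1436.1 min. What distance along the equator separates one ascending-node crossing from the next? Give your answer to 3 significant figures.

During one orbit Earth rotates (6372.0 / 86166) × 360° = 26.62°.
At the equator that is 26.62° × (2π·6370/360) km/° = 26.62 × 111.2 = 2960 km.

2960 km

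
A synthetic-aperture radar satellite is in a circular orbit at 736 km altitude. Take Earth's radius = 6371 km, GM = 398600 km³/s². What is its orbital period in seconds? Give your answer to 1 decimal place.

Semi-major axis a = 6371 + 736 = 7107 km. Period T = 2π√(a³/μ) = 2π√(7107³/398600) = 5962.7 s = 99.38 min.

5962.7 seconds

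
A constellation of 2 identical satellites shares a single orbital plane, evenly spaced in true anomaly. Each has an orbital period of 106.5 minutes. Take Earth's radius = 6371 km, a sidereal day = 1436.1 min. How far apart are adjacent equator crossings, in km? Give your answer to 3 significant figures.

1480 km

T = 106.5 min = 6390.0 s.
Single-satellite node shift = (6390.0/86166) × 360° = 26.70°.
With 2 satellites evenly phased, successive equator crossings are 26.70/2 = 13.349° apart.
That is 13.349 × 111.2 = 1484 km at the equator.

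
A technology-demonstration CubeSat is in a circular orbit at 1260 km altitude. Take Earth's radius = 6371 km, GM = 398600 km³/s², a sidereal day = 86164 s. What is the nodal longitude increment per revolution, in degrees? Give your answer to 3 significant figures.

Semi-major axis a = 6371 + 1260 = 7631 km. Period T = 2π√(a³/μ) = 2π√(7631³/398600) = 6634.1 s = 110.57 min.
During one orbit Earth rotates (6634.1 / 86164) × 360° = 27.72°.

27.7°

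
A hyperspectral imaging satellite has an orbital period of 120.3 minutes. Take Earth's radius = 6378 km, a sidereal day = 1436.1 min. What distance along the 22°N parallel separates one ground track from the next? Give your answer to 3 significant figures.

T = 120.3 min = 7218.0 s.
Node shift per orbit = (7218.0/86166) × 360° = 30.16°.
Equatorial spacing = 30.16 × 111.3 km/° = 3357 km.
At 22° latitude, spacing = 3357 × cos(22°) = 3113 km.

3110 km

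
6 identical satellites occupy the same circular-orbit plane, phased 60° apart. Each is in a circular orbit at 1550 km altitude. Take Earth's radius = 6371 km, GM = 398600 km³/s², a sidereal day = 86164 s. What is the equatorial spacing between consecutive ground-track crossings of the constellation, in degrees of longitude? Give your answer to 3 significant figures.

4.89°

Semi-major axis a = 6371 + 1550 = 7921 km. Period T = 2π√(a³/μ) = 2π√(7921³/398600) = 7015.9 s = 116.93 min.
Single-satellite node shift = (7015.9/86164) × 360° = 29.31°.
With 6 satellites evenly phased, successive equator crossings are 29.31/6 = 4.885° apart.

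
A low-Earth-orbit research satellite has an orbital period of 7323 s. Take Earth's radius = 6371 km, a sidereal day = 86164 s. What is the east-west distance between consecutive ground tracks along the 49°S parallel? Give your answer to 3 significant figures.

2230 km

Node shift per orbit = (7323.0/86164) × 360° = 30.60°.
Equatorial spacing = 30.60 × 111.2 km/° = 3402 km.
At 49° latitude, spacing = 3402 × cos(49°) = 2232 km.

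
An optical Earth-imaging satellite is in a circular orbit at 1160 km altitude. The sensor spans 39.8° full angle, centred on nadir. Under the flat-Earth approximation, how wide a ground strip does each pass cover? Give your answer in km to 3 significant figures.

840 km

Half-angle = 39.8°/2 = 19.9°.
Swath width ≈ 2h·tan(θ/2) = 2 × 1160 × tan(19.9°) = 839.8 km.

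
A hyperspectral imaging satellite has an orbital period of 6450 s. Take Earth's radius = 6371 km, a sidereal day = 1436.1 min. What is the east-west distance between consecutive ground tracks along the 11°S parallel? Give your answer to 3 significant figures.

Node shift per orbit = (6450.0/86166) × 360° = 26.95°.
Equatorial spacing = 26.95 × 111.2 km/° = 2996 km.
At 11° latitude, spacing = 2996 × cos(11°) = 2941 km.

2940 km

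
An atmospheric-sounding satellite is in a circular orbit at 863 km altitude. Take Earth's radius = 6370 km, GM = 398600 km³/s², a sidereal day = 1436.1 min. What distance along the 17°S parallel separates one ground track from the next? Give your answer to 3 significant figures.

Semi-major axis a = 6370 + 863 = 7233 km. Period T = 2π√(a³/μ) = 2π√(7233³/398600) = 6121.9 s = 102.03 min.
Node shift per orbit = (6121.9/86166) × 360° = 25.58°.
Equatorial spacing = 25.58 × 111.2 km/° = 2844 km.
At 17° latitude, spacing = 2844 × cos(17°) = 2719 km.

2720 km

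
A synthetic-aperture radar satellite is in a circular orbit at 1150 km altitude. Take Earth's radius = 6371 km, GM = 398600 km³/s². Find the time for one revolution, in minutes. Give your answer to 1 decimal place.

108.2 min

Semi-major axis a = 6371 + 1150 = 7521 km. Period T = 2π√(a³/μ) = 2π√(7521³/398600) = 6491.2 s = 108.19 min.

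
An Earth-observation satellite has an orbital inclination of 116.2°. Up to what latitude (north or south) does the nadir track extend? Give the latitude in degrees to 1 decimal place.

Retrograde orbit: the ground track reaches ±(180° − i) = ±(180 − 116.2) = ±63.8°.

63.8°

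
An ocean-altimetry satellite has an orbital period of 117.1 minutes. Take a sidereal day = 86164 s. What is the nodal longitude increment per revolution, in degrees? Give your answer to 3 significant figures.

T = 117.1 min = 7026.0 s.
During one orbit Earth rotates (7026.0 / 86164) × 360° = 29.36°.

29.4°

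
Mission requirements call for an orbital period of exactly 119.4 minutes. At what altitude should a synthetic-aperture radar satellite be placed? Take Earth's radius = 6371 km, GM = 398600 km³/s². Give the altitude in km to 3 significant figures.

T = 119.4 min = 7164.0 s.
From T = 2π√(a³/μ): a = (μ T²/4π²)^(1/3) = (398600 × 7164.0² / 4π²)^(1/3) = 8032 km.
Altitude h = a − R = 8032 − 6371 = 1661 km.

1660 km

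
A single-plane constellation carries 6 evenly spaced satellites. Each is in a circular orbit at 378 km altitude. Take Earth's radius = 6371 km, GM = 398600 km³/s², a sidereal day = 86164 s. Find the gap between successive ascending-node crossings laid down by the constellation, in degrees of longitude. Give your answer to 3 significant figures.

Semi-major axis a = 6371 + 378 = 6749 km. Period T = 2π√(a³/μ) = 2π√(6749³/398600) = 5517.9 s = 91.96 min.
Single-satellite node shift = (5517.9/86164) × 360° = 23.05°.
With 6 satellites evenly phased, successive equator crossings are 23.05/6 = 3.842° apart.

3.84°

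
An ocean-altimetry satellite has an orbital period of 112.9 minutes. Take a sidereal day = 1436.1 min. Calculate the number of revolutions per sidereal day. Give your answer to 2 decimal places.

12.72

T = 112.9 min = 6774.0 s.
Orbits per sidereal day = 86166 / 6774.0 = 12.720.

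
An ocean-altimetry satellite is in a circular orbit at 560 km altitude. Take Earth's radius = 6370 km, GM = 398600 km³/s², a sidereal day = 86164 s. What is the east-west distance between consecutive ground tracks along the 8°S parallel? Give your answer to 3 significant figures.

Semi-major axis a = 6370 + 560 = 6930 km. Period T = 2π√(a³/μ) = 2π√(6930³/398600) = 5741.3 s = 95.69 min.
Node shift per orbit = (5741.3/86164) × 360° = 23.99°.
Equatorial spacing = 23.99 × 111.2 km/° = 2667 km.
At 8° latitude, spacing = 2667 × cos(8°) = 2641 km.

2640 km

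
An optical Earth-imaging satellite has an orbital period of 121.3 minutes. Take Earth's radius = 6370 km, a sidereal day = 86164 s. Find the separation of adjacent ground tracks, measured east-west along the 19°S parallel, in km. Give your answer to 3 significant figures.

3200 km

T = 121.3 min = 7278.0 s.
Node shift per orbit = (7278.0/86164) × 360° = 30.41°.
Equatorial spacing = 30.41 × 111.2 km/° = 3381 km.
At 19° latitude, spacing = 3381 × cos(19°) = 3197 km.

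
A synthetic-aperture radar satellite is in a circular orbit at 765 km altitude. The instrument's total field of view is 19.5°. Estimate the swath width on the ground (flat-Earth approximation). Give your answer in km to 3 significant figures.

Half-angle = 19.5°/2 = 9.75°.
Swath width ≈ 2h·tan(θ/2) = 2 × 765 × tan(9.75°) = 262.9 km.

263 km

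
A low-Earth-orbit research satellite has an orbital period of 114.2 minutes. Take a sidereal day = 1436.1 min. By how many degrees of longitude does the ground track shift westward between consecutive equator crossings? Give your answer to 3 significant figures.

T = 114.2 min = 6852.0 s.
During one orbit Earth rotates (6852.0 / 86166) × 360° = 28.63°.

28.6°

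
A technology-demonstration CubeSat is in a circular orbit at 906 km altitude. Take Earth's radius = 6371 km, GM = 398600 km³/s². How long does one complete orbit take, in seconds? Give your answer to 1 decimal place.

Semi-major axis a = 6371 + 906 = 7277 km. Period T = 2π√(a³/μ) = 2π√(7277³/398600) = 6177.9 s = 102.96 min.

6177.9 seconds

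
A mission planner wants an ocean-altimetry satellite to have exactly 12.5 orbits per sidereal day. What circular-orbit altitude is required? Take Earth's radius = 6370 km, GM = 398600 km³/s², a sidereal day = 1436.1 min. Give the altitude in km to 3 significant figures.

Required period T = 86166 / 12.5 = 6893.3 s.
From T = 2π√(a³/μ): a = (μ T²/4π²)^(1/3) = (398600 × 6893.3² / 4π²)^(1/3) = 7828 km.
Altitude h = a − R = 7828 − 6370 = 1458 km.

1460 km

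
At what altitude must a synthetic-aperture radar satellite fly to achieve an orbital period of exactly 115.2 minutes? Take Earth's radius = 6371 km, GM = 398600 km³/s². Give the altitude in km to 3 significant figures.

1470 km

T = 115.2 min = 6912.0 s.
From T = 2π√(a³/μ): a = (μ T²/4π²)^(1/3) = (398600 × 6912.0² / 4π²)^(1/3) = 7843 km.
Altitude h = a − R = 7843 − 6371 = 1472 km.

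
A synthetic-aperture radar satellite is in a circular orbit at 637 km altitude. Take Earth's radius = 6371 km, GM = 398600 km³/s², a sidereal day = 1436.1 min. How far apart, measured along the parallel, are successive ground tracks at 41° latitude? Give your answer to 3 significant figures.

2050 km

Semi-major axis a = 6371 + 637 = 7008 km. Period T = 2π√(a³/μ) = 2π√(7008³/398600) = 5838.5 s = 97.31 min.
Node shift per orbit = (5838.5/86166) × 360° = 24.39°.
Equatorial spacing = 24.39 × 111.2 km/° = 2712 km.
At 41° latitude, spacing = 2712 × cos(41°) = 2047 km.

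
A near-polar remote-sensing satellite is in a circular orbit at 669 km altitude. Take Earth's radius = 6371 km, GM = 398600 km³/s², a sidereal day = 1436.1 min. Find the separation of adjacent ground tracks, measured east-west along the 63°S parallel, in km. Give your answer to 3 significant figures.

Semi-major axis a = 6371 + 669 = 7040 km. Period T = 2π√(a³/μ) = 2π√(7040³/398600) = 5878.5 s = 97.98 min.
Node shift per orbit = (5878.5/86166) × 360° = 24.56°.
Equatorial spacing = 24.56 × 111.2 km/° = 2731 km.
At 63° latitude, spacing = 2731 × cos(63°) = 1240 km.

1240 km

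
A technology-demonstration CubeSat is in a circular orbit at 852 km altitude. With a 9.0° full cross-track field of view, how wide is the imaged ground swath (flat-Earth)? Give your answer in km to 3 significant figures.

Half-angle = 9.0°/2 = 4.5°.
Swath width ≈ 2h·tan(θ/2) = 2 × 852 × tan(4.5°) = 134.1 km.

134 km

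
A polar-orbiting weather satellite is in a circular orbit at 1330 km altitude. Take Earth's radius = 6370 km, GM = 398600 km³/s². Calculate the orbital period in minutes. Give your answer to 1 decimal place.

112.1 min

Semi-major axis a = 6370 + 1330 = 7700 km. Period T = 2π√(a³/μ) = 2π√(7700³/398600) = 6724.3 s = 112.07 min.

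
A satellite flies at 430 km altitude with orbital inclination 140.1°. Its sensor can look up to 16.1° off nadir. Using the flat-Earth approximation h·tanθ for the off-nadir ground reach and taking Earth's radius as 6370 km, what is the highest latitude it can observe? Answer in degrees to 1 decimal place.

41.0°

Retrograde orbit: the ground track reaches ±(180° − i) = ±(180 − 140.1) = ±39.9°.
Sensor half-swath on the ground ≈ 430·tan(16.1°) = 124 km = 1.12° of latitude.
Maximum observable latitude ≈ 39.9 + 1.12 = 41.0°.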